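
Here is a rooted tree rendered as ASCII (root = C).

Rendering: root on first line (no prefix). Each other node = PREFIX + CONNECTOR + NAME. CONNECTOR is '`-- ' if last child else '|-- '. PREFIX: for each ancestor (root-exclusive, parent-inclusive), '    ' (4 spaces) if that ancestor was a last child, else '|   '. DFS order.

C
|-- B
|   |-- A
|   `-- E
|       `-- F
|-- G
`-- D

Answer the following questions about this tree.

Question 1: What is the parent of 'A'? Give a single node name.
Answer: B

Derivation:
Scan adjacency: A appears as child of B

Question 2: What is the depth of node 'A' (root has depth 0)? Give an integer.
Answer: 2

Derivation:
Path from root to A: C -> B -> A
Depth = number of edges = 2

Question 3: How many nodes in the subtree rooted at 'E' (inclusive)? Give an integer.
Answer: 2

Derivation:
Subtree rooted at E contains: E, F
Count = 2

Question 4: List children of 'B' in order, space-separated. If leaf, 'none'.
Answer: A E

Derivation:
Node B's children (from adjacency): A, E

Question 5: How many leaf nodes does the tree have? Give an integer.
Leaves (nodes with no children): A, D, F, G

Answer: 4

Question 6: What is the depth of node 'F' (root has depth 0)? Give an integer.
Answer: 3

Derivation:
Path from root to F: C -> B -> E -> F
Depth = number of edges = 3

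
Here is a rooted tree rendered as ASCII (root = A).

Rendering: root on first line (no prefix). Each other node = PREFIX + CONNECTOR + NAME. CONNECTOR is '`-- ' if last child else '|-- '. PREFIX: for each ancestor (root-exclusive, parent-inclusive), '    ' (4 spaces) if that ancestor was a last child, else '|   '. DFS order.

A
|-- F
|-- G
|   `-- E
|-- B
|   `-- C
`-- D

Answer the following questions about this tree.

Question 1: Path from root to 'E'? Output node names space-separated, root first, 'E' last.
Walk down from root: A -> G -> E

Answer: A G E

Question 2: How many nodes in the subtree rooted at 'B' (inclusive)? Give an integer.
Answer: 2

Derivation:
Subtree rooted at B contains: B, C
Count = 2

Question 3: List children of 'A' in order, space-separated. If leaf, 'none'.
Answer: F G B D

Derivation:
Node A's children (from adjacency): F, G, B, D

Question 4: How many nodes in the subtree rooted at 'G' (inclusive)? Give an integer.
Answer: 2

Derivation:
Subtree rooted at G contains: E, G
Count = 2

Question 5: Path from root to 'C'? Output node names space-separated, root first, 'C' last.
Answer: A B C

Derivation:
Walk down from root: A -> B -> C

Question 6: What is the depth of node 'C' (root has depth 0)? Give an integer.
Answer: 2

Derivation:
Path from root to C: A -> B -> C
Depth = number of edges = 2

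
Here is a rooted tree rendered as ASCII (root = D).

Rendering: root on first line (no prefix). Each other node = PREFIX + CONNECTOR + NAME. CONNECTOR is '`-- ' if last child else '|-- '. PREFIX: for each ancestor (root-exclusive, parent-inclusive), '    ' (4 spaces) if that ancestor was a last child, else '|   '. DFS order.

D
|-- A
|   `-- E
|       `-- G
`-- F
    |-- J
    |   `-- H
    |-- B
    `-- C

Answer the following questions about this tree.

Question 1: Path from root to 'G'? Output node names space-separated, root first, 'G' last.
Walk down from root: D -> A -> E -> G

Answer: D A E G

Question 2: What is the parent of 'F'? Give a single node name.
Answer: D

Derivation:
Scan adjacency: F appears as child of D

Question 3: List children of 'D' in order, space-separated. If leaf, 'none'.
Answer: A F

Derivation:
Node D's children (from adjacency): A, F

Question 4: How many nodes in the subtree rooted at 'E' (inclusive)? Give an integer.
Subtree rooted at E contains: E, G
Count = 2

Answer: 2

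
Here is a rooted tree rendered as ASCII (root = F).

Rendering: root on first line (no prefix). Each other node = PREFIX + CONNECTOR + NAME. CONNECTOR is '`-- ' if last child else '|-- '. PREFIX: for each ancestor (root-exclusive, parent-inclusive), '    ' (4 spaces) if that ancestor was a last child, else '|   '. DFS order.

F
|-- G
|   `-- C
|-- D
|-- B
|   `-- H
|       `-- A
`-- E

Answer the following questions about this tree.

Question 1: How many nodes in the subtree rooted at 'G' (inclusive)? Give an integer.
Answer: 2

Derivation:
Subtree rooted at G contains: C, G
Count = 2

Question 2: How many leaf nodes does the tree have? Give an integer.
Leaves (nodes with no children): A, C, D, E

Answer: 4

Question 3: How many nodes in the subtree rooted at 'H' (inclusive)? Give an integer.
Answer: 2

Derivation:
Subtree rooted at H contains: A, H
Count = 2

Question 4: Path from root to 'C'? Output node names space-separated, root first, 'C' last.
Answer: F G C

Derivation:
Walk down from root: F -> G -> C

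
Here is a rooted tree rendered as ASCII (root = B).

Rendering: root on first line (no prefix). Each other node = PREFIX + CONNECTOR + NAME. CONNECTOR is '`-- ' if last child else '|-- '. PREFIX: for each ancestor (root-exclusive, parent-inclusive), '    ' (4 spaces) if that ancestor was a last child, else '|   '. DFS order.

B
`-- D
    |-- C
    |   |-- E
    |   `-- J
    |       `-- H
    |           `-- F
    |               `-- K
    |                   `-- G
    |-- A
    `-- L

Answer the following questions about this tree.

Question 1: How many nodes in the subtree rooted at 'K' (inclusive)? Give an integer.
Answer: 2

Derivation:
Subtree rooted at K contains: G, K
Count = 2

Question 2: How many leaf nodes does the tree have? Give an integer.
Leaves (nodes with no children): A, E, G, L

Answer: 4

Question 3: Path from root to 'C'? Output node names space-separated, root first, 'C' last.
Answer: B D C

Derivation:
Walk down from root: B -> D -> C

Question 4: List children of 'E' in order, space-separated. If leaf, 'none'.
Answer: none

Derivation:
Node E's children (from adjacency): (leaf)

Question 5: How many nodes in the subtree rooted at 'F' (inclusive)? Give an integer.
Answer: 3

Derivation:
Subtree rooted at F contains: F, G, K
Count = 3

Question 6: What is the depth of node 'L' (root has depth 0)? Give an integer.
Answer: 2

Derivation:
Path from root to L: B -> D -> L
Depth = number of edges = 2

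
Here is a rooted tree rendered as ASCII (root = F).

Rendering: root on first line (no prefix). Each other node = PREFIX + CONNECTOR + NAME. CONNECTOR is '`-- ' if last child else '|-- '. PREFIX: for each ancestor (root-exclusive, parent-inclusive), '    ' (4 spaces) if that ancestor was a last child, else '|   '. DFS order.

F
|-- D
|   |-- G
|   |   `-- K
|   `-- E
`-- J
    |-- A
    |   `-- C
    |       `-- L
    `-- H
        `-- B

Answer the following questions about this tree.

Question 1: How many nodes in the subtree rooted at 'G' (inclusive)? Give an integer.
Subtree rooted at G contains: G, K
Count = 2

Answer: 2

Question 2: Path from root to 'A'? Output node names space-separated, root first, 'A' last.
Answer: F J A

Derivation:
Walk down from root: F -> J -> A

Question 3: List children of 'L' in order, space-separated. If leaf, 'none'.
Answer: none

Derivation:
Node L's children (from adjacency): (leaf)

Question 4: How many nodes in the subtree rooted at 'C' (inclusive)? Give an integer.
Subtree rooted at C contains: C, L
Count = 2

Answer: 2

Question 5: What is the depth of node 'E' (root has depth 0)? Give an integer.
Path from root to E: F -> D -> E
Depth = number of edges = 2

Answer: 2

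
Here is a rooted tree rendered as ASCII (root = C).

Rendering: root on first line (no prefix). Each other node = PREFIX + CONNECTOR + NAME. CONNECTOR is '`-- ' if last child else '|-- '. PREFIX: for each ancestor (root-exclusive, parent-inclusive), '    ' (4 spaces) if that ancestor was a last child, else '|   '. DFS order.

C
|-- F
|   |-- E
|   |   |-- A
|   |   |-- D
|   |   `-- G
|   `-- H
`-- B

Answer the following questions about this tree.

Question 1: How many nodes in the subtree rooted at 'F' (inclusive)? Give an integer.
Subtree rooted at F contains: A, D, E, F, G, H
Count = 6

Answer: 6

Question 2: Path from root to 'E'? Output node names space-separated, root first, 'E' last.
Walk down from root: C -> F -> E

Answer: C F E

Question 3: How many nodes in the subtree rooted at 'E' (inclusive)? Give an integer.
Subtree rooted at E contains: A, D, E, G
Count = 4

Answer: 4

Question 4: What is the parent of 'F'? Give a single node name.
Scan adjacency: F appears as child of C

Answer: C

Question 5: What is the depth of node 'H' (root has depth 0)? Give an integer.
Answer: 2

Derivation:
Path from root to H: C -> F -> H
Depth = number of edges = 2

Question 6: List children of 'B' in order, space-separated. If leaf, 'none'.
Answer: none

Derivation:
Node B's children (from adjacency): (leaf)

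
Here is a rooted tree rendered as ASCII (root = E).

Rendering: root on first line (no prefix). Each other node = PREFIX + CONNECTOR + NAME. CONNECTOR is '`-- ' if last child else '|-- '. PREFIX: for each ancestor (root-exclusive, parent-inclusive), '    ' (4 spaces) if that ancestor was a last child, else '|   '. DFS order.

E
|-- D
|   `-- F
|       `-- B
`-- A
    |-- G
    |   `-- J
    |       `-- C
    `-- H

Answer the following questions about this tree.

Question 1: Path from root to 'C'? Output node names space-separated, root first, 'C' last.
Walk down from root: E -> A -> G -> J -> C

Answer: E A G J C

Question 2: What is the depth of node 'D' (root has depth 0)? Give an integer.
Answer: 1

Derivation:
Path from root to D: E -> D
Depth = number of edges = 1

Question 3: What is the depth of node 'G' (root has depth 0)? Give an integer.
Path from root to G: E -> A -> G
Depth = number of edges = 2

Answer: 2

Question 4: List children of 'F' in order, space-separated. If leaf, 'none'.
Answer: B

Derivation:
Node F's children (from adjacency): B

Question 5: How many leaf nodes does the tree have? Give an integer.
Answer: 3

Derivation:
Leaves (nodes with no children): B, C, H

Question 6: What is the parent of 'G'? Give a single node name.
Scan adjacency: G appears as child of A

Answer: A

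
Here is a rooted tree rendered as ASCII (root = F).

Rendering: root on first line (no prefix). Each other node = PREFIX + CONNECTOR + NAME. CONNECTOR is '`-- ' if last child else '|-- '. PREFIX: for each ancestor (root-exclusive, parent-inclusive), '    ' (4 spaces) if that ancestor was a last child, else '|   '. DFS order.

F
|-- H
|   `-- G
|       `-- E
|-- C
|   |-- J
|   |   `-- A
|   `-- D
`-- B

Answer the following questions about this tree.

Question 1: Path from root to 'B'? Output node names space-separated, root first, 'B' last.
Walk down from root: F -> B

Answer: F B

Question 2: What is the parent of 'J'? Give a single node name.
Answer: C

Derivation:
Scan adjacency: J appears as child of C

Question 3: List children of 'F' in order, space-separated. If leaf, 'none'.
Node F's children (from adjacency): H, C, B

Answer: H C B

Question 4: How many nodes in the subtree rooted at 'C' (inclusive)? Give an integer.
Answer: 4

Derivation:
Subtree rooted at C contains: A, C, D, J
Count = 4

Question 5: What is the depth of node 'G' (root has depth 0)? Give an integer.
Answer: 2

Derivation:
Path from root to G: F -> H -> G
Depth = number of edges = 2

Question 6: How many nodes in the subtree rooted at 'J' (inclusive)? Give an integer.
Subtree rooted at J contains: A, J
Count = 2

Answer: 2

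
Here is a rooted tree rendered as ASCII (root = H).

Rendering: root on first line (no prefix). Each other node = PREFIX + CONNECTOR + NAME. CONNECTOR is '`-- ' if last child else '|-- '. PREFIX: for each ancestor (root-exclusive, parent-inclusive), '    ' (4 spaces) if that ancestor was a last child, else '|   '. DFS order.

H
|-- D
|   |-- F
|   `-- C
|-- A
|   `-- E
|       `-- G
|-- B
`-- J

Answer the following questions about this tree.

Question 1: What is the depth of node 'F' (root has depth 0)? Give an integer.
Path from root to F: H -> D -> F
Depth = number of edges = 2

Answer: 2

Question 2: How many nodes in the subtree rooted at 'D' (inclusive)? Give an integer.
Subtree rooted at D contains: C, D, F
Count = 3

Answer: 3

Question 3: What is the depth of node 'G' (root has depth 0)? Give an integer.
Answer: 3

Derivation:
Path from root to G: H -> A -> E -> G
Depth = number of edges = 3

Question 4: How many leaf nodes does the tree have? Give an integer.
Answer: 5

Derivation:
Leaves (nodes with no children): B, C, F, G, J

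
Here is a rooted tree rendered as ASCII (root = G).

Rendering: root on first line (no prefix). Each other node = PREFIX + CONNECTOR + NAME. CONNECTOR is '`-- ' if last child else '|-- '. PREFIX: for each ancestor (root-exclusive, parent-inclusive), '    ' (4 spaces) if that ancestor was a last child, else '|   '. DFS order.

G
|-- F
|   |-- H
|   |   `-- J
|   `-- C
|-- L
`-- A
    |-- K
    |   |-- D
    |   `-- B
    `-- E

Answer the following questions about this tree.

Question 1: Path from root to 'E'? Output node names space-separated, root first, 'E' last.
Walk down from root: G -> A -> E

Answer: G A E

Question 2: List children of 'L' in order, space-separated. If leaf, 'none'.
Answer: none

Derivation:
Node L's children (from adjacency): (leaf)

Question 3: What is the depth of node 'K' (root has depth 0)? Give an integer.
Answer: 2

Derivation:
Path from root to K: G -> A -> K
Depth = number of edges = 2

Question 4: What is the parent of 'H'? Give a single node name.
Scan adjacency: H appears as child of F

Answer: F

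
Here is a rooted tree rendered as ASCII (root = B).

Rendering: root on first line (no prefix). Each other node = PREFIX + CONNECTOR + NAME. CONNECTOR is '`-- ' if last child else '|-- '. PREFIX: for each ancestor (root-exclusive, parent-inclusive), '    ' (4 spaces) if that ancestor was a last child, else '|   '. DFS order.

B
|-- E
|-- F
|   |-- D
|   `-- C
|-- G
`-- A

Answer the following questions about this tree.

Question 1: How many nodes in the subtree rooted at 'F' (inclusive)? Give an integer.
Answer: 3

Derivation:
Subtree rooted at F contains: C, D, F
Count = 3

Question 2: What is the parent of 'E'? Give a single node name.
Scan adjacency: E appears as child of B

Answer: B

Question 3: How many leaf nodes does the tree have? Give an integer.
Answer: 5

Derivation:
Leaves (nodes with no children): A, C, D, E, G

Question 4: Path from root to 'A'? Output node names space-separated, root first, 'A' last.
Answer: B A

Derivation:
Walk down from root: B -> A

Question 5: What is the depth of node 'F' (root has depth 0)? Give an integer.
Path from root to F: B -> F
Depth = number of edges = 1

Answer: 1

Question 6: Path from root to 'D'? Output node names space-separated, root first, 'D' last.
Walk down from root: B -> F -> D

Answer: B F D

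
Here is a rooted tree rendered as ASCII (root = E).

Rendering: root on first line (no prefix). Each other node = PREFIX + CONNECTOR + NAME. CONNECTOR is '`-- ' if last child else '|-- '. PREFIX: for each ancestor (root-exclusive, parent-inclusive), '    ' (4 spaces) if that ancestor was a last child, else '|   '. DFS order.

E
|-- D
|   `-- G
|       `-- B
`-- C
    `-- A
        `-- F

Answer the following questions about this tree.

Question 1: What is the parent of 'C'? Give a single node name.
Answer: E

Derivation:
Scan adjacency: C appears as child of E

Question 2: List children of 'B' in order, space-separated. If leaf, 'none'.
Answer: none

Derivation:
Node B's children (from adjacency): (leaf)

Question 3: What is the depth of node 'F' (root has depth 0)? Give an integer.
Path from root to F: E -> C -> A -> F
Depth = number of edges = 3

Answer: 3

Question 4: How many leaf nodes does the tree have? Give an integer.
Answer: 2

Derivation:
Leaves (nodes with no children): B, F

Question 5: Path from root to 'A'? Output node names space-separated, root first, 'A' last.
Walk down from root: E -> C -> A

Answer: E C A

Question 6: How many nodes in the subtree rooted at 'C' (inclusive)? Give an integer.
Answer: 3

Derivation:
Subtree rooted at C contains: A, C, F
Count = 3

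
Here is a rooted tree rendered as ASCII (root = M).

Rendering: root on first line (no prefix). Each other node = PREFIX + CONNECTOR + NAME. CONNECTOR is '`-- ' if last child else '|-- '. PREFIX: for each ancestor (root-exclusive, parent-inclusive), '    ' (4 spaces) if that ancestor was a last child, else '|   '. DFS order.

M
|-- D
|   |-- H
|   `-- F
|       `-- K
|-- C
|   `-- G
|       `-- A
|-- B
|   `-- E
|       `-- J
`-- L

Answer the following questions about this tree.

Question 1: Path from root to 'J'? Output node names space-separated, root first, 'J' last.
Walk down from root: M -> B -> E -> J

Answer: M B E J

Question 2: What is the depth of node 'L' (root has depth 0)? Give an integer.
Path from root to L: M -> L
Depth = number of edges = 1

Answer: 1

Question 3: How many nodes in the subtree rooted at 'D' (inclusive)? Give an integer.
Answer: 4

Derivation:
Subtree rooted at D contains: D, F, H, K
Count = 4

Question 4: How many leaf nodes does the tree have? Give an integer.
Leaves (nodes with no children): A, H, J, K, L

Answer: 5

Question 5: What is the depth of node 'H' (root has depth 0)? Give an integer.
Answer: 2

Derivation:
Path from root to H: M -> D -> H
Depth = number of edges = 2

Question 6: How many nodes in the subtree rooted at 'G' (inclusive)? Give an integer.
Answer: 2

Derivation:
Subtree rooted at G contains: A, G
Count = 2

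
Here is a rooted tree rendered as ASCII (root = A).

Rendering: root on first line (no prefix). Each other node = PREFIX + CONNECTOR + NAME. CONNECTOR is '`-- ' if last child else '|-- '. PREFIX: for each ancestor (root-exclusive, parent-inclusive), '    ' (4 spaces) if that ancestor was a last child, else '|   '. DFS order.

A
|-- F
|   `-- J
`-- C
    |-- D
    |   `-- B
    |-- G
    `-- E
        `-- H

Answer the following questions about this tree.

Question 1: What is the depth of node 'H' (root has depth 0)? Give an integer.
Answer: 3

Derivation:
Path from root to H: A -> C -> E -> H
Depth = number of edges = 3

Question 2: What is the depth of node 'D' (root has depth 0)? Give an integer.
Answer: 2

Derivation:
Path from root to D: A -> C -> D
Depth = number of edges = 2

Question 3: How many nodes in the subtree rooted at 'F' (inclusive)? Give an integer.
Subtree rooted at F contains: F, J
Count = 2

Answer: 2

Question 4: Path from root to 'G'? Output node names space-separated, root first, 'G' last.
Walk down from root: A -> C -> G

Answer: A C G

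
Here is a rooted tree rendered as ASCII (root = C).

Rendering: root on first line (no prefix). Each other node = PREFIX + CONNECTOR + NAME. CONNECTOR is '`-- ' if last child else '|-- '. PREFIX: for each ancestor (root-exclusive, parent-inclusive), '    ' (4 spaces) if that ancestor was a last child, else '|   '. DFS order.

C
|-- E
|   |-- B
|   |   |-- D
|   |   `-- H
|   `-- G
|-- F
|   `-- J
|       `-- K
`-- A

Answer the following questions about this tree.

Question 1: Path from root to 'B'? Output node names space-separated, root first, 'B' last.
Walk down from root: C -> E -> B

Answer: C E B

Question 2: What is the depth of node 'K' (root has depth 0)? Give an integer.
Answer: 3

Derivation:
Path from root to K: C -> F -> J -> K
Depth = number of edges = 3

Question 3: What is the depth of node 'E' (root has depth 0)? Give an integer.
Path from root to E: C -> E
Depth = number of edges = 1

Answer: 1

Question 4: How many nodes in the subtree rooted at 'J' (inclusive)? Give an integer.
Subtree rooted at J contains: J, K
Count = 2

Answer: 2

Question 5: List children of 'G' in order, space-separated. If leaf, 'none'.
Node G's children (from adjacency): (leaf)

Answer: none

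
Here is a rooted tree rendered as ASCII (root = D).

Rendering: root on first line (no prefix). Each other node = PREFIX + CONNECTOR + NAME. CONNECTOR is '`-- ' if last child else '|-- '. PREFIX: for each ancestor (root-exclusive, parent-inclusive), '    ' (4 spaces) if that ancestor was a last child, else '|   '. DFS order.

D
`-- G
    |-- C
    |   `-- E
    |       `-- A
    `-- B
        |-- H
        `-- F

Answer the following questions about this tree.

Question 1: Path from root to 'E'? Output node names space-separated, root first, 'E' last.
Walk down from root: D -> G -> C -> E

Answer: D G C E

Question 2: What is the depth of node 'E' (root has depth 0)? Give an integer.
Path from root to E: D -> G -> C -> E
Depth = number of edges = 3

Answer: 3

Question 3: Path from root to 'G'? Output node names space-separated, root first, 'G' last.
Walk down from root: D -> G

Answer: D G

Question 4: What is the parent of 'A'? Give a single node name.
Answer: E

Derivation:
Scan adjacency: A appears as child of E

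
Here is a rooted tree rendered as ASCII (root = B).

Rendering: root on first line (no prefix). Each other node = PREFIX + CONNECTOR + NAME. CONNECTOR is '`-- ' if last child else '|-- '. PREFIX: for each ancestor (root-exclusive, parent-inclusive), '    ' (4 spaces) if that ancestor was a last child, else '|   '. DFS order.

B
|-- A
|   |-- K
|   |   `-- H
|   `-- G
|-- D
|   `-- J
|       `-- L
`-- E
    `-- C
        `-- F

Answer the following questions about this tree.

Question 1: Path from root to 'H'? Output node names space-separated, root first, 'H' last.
Answer: B A K H

Derivation:
Walk down from root: B -> A -> K -> H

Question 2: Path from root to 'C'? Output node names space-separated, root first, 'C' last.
Walk down from root: B -> E -> C

Answer: B E C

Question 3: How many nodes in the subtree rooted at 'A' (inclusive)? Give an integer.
Answer: 4

Derivation:
Subtree rooted at A contains: A, G, H, K
Count = 4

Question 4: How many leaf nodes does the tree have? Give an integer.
Answer: 4

Derivation:
Leaves (nodes with no children): F, G, H, L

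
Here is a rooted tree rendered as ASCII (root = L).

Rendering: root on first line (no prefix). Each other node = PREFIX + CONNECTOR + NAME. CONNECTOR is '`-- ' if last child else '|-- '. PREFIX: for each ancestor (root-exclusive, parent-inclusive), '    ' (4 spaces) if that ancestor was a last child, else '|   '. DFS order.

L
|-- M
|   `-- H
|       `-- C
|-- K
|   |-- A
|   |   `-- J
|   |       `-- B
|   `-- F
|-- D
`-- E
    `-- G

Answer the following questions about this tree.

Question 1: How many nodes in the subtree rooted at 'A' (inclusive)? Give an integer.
Subtree rooted at A contains: A, B, J
Count = 3

Answer: 3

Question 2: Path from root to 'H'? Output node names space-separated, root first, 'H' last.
Walk down from root: L -> M -> H

Answer: L M H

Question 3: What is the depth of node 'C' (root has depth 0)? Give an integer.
Answer: 3

Derivation:
Path from root to C: L -> M -> H -> C
Depth = number of edges = 3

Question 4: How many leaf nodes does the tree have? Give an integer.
Answer: 5

Derivation:
Leaves (nodes with no children): B, C, D, F, G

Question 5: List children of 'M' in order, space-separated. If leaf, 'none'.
Answer: H

Derivation:
Node M's children (from adjacency): H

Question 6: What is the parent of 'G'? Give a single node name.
Scan adjacency: G appears as child of E

Answer: E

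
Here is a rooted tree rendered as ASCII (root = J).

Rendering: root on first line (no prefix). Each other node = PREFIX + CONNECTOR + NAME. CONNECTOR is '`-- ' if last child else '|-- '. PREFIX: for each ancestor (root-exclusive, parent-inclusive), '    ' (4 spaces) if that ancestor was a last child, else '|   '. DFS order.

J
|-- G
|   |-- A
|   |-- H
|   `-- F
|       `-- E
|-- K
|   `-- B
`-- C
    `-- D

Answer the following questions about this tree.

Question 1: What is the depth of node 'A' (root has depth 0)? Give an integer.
Path from root to A: J -> G -> A
Depth = number of edges = 2

Answer: 2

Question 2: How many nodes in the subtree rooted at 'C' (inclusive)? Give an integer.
Subtree rooted at C contains: C, D
Count = 2

Answer: 2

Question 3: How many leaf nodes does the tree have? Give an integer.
Answer: 5

Derivation:
Leaves (nodes with no children): A, B, D, E, H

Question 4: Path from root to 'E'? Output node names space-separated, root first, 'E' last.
Answer: J G F E

Derivation:
Walk down from root: J -> G -> F -> E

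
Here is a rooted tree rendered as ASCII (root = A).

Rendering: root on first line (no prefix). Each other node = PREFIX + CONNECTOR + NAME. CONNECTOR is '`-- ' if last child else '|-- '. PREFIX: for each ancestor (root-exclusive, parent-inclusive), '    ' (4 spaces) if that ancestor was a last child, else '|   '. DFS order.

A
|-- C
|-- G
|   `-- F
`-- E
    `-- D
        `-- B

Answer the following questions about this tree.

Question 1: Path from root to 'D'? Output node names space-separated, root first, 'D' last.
Walk down from root: A -> E -> D

Answer: A E D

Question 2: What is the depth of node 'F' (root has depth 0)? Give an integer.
Answer: 2

Derivation:
Path from root to F: A -> G -> F
Depth = number of edges = 2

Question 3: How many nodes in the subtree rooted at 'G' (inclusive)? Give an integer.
Answer: 2

Derivation:
Subtree rooted at G contains: F, G
Count = 2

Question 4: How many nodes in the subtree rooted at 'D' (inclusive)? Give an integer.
Answer: 2

Derivation:
Subtree rooted at D contains: B, D
Count = 2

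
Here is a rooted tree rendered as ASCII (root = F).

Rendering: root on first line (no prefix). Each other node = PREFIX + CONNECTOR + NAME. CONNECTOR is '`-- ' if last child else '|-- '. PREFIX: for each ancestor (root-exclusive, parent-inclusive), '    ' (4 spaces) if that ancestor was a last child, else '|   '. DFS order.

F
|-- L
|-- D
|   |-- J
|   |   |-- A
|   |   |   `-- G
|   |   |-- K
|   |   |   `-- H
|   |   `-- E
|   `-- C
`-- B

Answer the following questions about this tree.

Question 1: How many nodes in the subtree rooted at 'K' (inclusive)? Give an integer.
Answer: 2

Derivation:
Subtree rooted at K contains: H, K
Count = 2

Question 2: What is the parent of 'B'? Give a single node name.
Answer: F

Derivation:
Scan adjacency: B appears as child of F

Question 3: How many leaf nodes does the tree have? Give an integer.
Leaves (nodes with no children): B, C, E, G, H, L

Answer: 6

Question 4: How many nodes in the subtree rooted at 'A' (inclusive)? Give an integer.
Answer: 2

Derivation:
Subtree rooted at A contains: A, G
Count = 2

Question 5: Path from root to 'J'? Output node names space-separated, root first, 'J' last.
Walk down from root: F -> D -> J

Answer: F D J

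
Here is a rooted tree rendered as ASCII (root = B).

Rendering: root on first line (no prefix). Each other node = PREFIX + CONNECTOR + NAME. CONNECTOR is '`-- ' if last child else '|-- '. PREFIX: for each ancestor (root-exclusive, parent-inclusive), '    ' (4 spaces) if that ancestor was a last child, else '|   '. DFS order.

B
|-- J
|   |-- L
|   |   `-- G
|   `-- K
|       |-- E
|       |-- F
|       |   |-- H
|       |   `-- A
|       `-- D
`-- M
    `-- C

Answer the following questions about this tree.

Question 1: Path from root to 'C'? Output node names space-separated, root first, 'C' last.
Walk down from root: B -> M -> C

Answer: B M C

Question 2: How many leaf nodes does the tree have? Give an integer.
Leaves (nodes with no children): A, C, D, E, G, H

Answer: 6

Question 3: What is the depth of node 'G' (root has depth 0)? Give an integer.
Answer: 3

Derivation:
Path from root to G: B -> J -> L -> G
Depth = number of edges = 3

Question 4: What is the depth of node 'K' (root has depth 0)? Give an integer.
Path from root to K: B -> J -> K
Depth = number of edges = 2

Answer: 2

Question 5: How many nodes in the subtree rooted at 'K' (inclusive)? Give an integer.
Answer: 6

Derivation:
Subtree rooted at K contains: A, D, E, F, H, K
Count = 6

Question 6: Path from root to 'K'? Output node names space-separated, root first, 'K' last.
Answer: B J K

Derivation:
Walk down from root: B -> J -> K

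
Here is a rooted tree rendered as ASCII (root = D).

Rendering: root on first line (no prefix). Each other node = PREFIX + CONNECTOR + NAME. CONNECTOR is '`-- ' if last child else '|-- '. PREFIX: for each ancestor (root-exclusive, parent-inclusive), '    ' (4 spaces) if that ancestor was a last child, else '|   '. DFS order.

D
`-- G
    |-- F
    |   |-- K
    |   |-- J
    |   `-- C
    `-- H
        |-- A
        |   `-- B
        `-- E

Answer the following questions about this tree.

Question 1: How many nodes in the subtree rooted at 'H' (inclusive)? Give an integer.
Answer: 4

Derivation:
Subtree rooted at H contains: A, B, E, H
Count = 4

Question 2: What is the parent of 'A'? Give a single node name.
Scan adjacency: A appears as child of H

Answer: H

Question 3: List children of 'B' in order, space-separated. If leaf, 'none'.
Node B's children (from adjacency): (leaf)

Answer: none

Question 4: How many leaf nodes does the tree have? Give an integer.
Answer: 5

Derivation:
Leaves (nodes with no children): B, C, E, J, K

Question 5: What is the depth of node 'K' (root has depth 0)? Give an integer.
Path from root to K: D -> G -> F -> K
Depth = number of edges = 3

Answer: 3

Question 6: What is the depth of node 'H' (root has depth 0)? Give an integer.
Answer: 2

Derivation:
Path from root to H: D -> G -> H
Depth = number of edges = 2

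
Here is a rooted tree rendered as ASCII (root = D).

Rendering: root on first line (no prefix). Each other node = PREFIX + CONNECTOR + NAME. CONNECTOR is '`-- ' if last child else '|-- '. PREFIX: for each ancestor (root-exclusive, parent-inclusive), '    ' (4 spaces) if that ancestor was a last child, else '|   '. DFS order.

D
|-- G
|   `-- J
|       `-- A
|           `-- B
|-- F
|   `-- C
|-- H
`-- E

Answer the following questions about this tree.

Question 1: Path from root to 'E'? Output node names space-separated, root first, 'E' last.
Walk down from root: D -> E

Answer: D E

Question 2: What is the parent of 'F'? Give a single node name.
Scan adjacency: F appears as child of D

Answer: D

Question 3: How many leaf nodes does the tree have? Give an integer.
Answer: 4

Derivation:
Leaves (nodes with no children): B, C, E, H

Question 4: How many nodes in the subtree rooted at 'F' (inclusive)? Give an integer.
Answer: 2

Derivation:
Subtree rooted at F contains: C, F
Count = 2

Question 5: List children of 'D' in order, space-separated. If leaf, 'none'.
Answer: G F H E

Derivation:
Node D's children (from adjacency): G, F, H, E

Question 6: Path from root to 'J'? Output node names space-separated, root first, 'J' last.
Walk down from root: D -> G -> J

Answer: D G J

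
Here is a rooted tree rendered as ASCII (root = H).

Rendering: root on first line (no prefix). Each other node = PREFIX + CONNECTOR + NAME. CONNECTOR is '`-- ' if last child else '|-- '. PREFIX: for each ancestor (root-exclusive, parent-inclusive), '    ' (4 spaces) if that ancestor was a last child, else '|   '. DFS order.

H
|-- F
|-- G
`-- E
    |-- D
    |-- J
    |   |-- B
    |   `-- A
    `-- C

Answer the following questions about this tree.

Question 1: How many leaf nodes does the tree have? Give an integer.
Leaves (nodes with no children): A, B, C, D, F, G

Answer: 6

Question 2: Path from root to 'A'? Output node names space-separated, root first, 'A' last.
Answer: H E J A

Derivation:
Walk down from root: H -> E -> J -> A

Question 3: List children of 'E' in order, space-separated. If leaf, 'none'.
Node E's children (from adjacency): D, J, C

Answer: D J C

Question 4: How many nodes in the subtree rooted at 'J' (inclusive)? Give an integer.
Answer: 3

Derivation:
Subtree rooted at J contains: A, B, J
Count = 3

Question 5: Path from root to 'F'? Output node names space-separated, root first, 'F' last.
Walk down from root: H -> F

Answer: H F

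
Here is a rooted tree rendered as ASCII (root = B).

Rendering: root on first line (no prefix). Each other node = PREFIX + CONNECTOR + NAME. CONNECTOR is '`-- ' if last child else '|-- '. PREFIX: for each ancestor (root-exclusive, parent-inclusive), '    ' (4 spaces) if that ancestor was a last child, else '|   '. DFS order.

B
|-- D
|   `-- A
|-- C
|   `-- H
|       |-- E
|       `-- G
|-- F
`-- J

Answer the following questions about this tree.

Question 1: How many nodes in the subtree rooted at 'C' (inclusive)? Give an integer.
Answer: 4

Derivation:
Subtree rooted at C contains: C, E, G, H
Count = 4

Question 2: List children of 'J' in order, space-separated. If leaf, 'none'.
Answer: none

Derivation:
Node J's children (from adjacency): (leaf)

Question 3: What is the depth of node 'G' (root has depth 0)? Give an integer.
Answer: 3

Derivation:
Path from root to G: B -> C -> H -> G
Depth = number of edges = 3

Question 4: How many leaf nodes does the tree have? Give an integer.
Leaves (nodes with no children): A, E, F, G, J

Answer: 5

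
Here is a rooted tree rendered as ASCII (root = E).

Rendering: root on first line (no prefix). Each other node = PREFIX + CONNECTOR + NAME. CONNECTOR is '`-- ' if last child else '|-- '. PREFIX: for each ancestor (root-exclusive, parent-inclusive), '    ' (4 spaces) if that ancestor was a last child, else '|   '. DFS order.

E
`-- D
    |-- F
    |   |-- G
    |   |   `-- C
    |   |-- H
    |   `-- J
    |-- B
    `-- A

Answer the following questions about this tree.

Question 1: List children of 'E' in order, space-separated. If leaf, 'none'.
Answer: D

Derivation:
Node E's children (from adjacency): D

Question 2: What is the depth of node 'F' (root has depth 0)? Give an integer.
Answer: 2

Derivation:
Path from root to F: E -> D -> F
Depth = number of edges = 2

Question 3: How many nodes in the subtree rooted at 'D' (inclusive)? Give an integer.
Answer: 8

Derivation:
Subtree rooted at D contains: A, B, C, D, F, G, H, J
Count = 8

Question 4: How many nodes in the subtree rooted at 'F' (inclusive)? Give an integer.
Subtree rooted at F contains: C, F, G, H, J
Count = 5

Answer: 5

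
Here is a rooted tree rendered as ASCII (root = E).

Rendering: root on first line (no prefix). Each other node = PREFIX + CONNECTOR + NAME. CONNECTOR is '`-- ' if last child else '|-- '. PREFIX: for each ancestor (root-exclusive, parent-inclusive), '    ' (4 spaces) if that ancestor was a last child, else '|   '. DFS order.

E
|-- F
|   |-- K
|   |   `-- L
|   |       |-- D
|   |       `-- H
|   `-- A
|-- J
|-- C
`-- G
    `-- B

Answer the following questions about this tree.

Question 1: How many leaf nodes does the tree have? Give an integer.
Leaves (nodes with no children): A, B, C, D, H, J

Answer: 6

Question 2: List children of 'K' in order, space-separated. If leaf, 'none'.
Node K's children (from adjacency): L

Answer: L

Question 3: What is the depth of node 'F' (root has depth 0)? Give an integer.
Answer: 1

Derivation:
Path from root to F: E -> F
Depth = number of edges = 1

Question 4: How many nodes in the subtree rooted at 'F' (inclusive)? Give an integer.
Subtree rooted at F contains: A, D, F, H, K, L
Count = 6

Answer: 6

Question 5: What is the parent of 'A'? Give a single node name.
Scan adjacency: A appears as child of F

Answer: F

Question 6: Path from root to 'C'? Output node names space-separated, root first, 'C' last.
Answer: E C

Derivation:
Walk down from root: E -> C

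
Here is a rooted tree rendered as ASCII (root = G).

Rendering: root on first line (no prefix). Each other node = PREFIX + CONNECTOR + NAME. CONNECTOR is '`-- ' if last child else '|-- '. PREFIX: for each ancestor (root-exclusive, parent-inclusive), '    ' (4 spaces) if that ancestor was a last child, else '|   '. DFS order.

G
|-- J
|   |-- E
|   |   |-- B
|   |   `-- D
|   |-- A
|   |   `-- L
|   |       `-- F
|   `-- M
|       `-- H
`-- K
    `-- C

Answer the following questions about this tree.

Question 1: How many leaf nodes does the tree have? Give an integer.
Leaves (nodes with no children): B, C, D, F, H

Answer: 5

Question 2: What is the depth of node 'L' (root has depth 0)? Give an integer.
Path from root to L: G -> J -> A -> L
Depth = number of edges = 3

Answer: 3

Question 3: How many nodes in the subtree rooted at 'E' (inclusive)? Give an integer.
Answer: 3

Derivation:
Subtree rooted at E contains: B, D, E
Count = 3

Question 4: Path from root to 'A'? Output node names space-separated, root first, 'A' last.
Answer: G J A

Derivation:
Walk down from root: G -> J -> A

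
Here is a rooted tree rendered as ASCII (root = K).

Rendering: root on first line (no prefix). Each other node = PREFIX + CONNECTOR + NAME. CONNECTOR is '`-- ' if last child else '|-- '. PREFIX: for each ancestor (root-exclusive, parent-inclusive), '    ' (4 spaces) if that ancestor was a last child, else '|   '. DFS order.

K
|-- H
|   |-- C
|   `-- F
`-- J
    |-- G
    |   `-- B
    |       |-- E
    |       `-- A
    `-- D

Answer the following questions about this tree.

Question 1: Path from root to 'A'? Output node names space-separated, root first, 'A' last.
Answer: K J G B A

Derivation:
Walk down from root: K -> J -> G -> B -> A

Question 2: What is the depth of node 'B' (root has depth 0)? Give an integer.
Path from root to B: K -> J -> G -> B
Depth = number of edges = 3

Answer: 3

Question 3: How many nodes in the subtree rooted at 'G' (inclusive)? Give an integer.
Answer: 4

Derivation:
Subtree rooted at G contains: A, B, E, G
Count = 4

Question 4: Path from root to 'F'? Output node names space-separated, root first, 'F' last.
Answer: K H F

Derivation:
Walk down from root: K -> H -> F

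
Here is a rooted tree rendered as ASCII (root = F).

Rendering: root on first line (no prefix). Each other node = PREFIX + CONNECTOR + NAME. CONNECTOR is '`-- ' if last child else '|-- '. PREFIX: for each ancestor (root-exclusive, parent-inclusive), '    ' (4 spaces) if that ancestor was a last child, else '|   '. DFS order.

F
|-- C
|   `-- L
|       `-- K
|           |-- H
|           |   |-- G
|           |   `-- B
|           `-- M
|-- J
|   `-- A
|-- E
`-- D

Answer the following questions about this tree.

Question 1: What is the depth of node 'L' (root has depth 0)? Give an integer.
Answer: 2

Derivation:
Path from root to L: F -> C -> L
Depth = number of edges = 2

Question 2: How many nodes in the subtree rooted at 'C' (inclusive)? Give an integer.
Subtree rooted at C contains: B, C, G, H, K, L, M
Count = 7

Answer: 7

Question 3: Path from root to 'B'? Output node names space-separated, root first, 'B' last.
Answer: F C L K H B

Derivation:
Walk down from root: F -> C -> L -> K -> H -> B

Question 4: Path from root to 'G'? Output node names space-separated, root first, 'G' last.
Answer: F C L K H G

Derivation:
Walk down from root: F -> C -> L -> K -> H -> G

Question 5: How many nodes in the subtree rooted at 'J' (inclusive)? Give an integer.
Answer: 2

Derivation:
Subtree rooted at J contains: A, J
Count = 2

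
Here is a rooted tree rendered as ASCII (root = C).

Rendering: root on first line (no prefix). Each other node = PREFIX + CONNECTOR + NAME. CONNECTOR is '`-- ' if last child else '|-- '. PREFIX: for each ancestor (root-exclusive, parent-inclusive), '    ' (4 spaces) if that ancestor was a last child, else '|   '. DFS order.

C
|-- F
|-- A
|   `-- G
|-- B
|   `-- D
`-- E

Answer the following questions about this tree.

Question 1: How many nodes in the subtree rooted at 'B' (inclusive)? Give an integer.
Subtree rooted at B contains: B, D
Count = 2

Answer: 2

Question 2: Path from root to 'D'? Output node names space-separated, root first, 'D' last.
Walk down from root: C -> B -> D

Answer: C B D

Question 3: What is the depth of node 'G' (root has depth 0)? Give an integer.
Answer: 2

Derivation:
Path from root to G: C -> A -> G
Depth = number of edges = 2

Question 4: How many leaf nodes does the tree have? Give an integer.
Answer: 4

Derivation:
Leaves (nodes with no children): D, E, F, G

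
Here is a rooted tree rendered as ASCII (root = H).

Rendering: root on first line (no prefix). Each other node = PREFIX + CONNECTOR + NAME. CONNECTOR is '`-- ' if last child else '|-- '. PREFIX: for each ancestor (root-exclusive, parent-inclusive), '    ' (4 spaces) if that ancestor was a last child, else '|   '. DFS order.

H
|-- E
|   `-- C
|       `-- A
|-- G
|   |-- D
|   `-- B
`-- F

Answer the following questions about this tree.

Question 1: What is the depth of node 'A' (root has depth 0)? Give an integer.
Answer: 3

Derivation:
Path from root to A: H -> E -> C -> A
Depth = number of edges = 3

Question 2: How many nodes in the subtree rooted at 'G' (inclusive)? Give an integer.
Answer: 3

Derivation:
Subtree rooted at G contains: B, D, G
Count = 3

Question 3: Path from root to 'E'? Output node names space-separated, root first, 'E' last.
Walk down from root: H -> E

Answer: H E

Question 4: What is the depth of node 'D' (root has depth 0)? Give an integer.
Path from root to D: H -> G -> D
Depth = number of edges = 2

Answer: 2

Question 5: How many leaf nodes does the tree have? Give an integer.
Answer: 4

Derivation:
Leaves (nodes with no children): A, B, D, F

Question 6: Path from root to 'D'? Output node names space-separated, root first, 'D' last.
Walk down from root: H -> G -> D

Answer: H G D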